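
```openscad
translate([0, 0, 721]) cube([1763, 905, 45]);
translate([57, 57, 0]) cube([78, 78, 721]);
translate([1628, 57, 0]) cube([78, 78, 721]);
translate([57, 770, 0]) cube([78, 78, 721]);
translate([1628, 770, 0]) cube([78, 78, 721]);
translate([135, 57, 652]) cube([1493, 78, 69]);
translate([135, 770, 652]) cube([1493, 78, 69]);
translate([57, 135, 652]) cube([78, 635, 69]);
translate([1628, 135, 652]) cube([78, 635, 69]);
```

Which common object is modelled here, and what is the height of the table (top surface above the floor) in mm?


A table. The table height is 766 mm.

A 1763×905×45 slab sits at z = 721 on four 78 mm square posts — a table. The top surface is at 721 + 45 = 766 mm.


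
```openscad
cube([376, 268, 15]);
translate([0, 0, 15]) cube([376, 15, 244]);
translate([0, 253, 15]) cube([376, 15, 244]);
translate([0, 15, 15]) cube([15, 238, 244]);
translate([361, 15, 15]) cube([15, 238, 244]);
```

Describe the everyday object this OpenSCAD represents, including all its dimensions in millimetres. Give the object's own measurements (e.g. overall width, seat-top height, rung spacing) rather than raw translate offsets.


An open-topped rectangular box: outside dimensions 376×268×259 mm, with a uniform wall and base thickness of 15 mm. The base is a full 376×268 slab on the floor; four walls sit on top of the base. The front and back walls (the −y and +y sides) span the full width; the two side walls fit between them.


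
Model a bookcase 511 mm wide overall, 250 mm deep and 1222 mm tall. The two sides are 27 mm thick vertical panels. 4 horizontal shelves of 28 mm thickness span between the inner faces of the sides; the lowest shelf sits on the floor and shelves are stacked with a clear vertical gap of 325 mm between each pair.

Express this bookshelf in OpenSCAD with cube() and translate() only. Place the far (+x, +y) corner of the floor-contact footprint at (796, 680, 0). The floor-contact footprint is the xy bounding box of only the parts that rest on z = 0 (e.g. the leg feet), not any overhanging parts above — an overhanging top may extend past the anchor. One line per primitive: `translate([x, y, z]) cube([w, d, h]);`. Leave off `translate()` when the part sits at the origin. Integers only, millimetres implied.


translate([285, 430, 0]) cube([27, 250, 1222]);
translate([769, 430, 0]) cube([27, 250, 1222]);
translate([312, 430, 0]) cube([457, 250, 28]);
translate([312, 430, 353]) cube([457, 250, 28]);
translate([312, 430, 706]) cube([457, 250, 28]);
translate([312, 430, 1059]) cube([457, 250, 28]);


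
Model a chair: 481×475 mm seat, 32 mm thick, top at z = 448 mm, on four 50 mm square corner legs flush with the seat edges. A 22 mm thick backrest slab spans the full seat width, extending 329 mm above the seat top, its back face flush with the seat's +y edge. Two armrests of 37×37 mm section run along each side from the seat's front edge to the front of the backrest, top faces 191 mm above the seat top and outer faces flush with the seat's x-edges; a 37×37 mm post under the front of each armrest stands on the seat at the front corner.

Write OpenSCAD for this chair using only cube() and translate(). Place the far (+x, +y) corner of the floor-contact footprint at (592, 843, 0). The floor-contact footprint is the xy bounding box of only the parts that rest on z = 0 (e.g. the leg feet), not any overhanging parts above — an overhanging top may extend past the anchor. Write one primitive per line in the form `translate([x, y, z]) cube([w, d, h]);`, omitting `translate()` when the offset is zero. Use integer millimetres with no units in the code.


translate([111, 368, 416]) cube([481, 475, 32]);
translate([111, 368, 0]) cube([50, 50, 416]);
translate([542, 368, 0]) cube([50, 50, 416]);
translate([111, 793, 0]) cube([50, 50, 416]);
translate([542, 793, 0]) cube([50, 50, 416]);
translate([111, 821, 448]) cube([481, 22, 329]);
translate([111, 368, 602]) cube([37, 453, 37]);
translate([555, 368, 602]) cube([37, 453, 37]);
translate([111, 368, 448]) cube([37, 37, 154]);
translate([555, 368, 448]) cube([37, 37, 154]);


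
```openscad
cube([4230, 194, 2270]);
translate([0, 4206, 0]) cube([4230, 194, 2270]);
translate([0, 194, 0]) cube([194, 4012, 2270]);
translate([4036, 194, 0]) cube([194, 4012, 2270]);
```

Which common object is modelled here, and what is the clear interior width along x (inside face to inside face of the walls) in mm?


A house (or room) frame. The interior width is 3842 mm.

Four 2270 mm walls enclosing a rectangle with no floor or roof — a room or house frame. Outside width is 4230 mm and wall thickness is 194 mm, so the interior width is 4230 − 2 × 194 = 3842 mm.


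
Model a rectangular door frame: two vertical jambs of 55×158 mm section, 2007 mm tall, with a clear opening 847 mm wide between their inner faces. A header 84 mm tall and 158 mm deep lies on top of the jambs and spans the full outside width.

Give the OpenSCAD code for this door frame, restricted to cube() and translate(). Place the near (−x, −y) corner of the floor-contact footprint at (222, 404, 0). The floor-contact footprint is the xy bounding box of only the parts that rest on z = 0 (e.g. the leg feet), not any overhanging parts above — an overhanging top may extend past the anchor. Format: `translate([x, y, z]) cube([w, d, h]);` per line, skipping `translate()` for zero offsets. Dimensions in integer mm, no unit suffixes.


translate([222, 404, 0]) cube([55, 158, 2007]);
translate([1124, 404, 0]) cube([55, 158, 2007]);
translate([222, 404, 2007]) cube([957, 158, 84]);


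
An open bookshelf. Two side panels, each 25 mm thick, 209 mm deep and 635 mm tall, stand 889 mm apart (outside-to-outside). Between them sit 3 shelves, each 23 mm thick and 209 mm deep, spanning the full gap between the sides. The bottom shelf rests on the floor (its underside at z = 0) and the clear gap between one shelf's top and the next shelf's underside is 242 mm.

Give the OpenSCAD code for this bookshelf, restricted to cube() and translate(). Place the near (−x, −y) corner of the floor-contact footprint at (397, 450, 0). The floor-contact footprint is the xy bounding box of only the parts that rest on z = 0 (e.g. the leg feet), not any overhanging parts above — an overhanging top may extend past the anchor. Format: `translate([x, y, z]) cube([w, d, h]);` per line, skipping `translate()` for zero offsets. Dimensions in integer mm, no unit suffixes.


translate([397, 450, 0]) cube([25, 209, 635]);
translate([1261, 450, 0]) cube([25, 209, 635]);
translate([422, 450, 0]) cube([839, 209, 23]);
translate([422, 450, 265]) cube([839, 209, 23]);
translate([422, 450, 530]) cube([839, 209, 23]);


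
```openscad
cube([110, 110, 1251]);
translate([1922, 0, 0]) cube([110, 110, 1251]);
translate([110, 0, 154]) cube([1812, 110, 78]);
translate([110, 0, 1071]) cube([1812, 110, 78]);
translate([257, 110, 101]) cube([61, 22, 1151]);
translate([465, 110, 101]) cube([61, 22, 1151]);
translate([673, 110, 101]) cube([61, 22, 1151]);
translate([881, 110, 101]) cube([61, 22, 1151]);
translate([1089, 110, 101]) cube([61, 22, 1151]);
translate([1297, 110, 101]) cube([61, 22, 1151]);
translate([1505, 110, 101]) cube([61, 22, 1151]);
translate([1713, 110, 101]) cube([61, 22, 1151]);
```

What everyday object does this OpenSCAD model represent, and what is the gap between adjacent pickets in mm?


A fence section. The picket gap is 147 mm.

Two posts, two rails, 8 pickets — a fence section. Span 1812 mm holds 8 pickets of 61 mm with 9 equal gaps: ⌊(1812 − 8·61) / 9⌋ = 147 mm.


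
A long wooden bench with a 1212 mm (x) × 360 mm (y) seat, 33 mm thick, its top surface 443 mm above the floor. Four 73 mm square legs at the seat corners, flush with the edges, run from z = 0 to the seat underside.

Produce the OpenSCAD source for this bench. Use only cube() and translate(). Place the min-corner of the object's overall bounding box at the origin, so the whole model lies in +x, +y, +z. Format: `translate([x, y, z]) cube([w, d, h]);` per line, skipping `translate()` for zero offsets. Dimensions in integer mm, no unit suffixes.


translate([0, 0, 410]) cube([1212, 360, 33]);
cube([73, 73, 410]);
translate([0, 287, 0]) cube([73, 73, 410]);
translate([1139, 0, 0]) cube([73, 73, 410]);
translate([1139, 287, 0]) cube([73, 73, 410]);


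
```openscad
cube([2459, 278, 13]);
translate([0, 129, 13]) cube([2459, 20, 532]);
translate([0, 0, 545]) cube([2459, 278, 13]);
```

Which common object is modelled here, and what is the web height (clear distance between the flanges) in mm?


An I-beam. The web height is 532 mm.

Two wide flanges with a thin centred web — an I-beam. Overall 558 mm minus two 13 mm flanges gives a web of 558 − 2·13 = 532 mm.


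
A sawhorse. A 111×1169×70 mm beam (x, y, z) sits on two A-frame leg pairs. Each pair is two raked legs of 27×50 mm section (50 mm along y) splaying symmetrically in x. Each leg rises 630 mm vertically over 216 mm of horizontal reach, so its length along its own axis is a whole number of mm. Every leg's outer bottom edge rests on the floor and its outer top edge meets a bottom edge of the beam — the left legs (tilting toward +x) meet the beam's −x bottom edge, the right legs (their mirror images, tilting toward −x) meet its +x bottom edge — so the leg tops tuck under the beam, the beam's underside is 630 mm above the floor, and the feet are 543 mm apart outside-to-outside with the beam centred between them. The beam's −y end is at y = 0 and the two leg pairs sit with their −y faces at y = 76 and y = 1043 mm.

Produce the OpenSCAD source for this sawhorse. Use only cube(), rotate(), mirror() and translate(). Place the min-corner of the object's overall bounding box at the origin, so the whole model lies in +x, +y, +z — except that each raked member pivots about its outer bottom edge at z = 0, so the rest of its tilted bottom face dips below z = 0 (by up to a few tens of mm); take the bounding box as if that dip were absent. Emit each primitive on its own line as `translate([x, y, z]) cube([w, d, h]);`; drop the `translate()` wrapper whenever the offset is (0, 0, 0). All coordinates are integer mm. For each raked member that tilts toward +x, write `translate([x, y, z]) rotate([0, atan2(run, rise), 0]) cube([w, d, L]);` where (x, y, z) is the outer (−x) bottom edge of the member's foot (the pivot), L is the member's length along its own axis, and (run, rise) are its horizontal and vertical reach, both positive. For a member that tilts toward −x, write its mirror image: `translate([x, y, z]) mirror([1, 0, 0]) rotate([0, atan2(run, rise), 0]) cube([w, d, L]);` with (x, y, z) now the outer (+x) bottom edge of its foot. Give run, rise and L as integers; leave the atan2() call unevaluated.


translate([216, 0, 630]) cube([111, 1169, 70]);
translate([0, 76, 0]) rotate([0, atan2(216, 630), 0]) cube([27, 50, 666]);
translate([543, 76, 0]) mirror([1, 0, 0]) rotate([0, atan2(216, 630), 0]) cube([27, 50, 666]);
translate([0, 1043, 0]) rotate([0, atan2(216, 630), 0]) cube([27, 50, 666]);
translate([543, 1043, 0]) mirror([1, 0, 0]) rotate([0, atan2(216, 630), 0]) cube([27, 50, 666]);


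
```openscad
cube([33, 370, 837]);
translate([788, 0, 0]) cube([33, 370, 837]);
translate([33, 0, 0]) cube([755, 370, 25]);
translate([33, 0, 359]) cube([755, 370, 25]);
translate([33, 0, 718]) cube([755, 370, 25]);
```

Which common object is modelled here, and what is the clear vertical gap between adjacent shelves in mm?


A bookshelf. The clear shelf gap is 334 mm.

Two tall side panels with 3 horizontal boards between them — a bookshelf. The first two shelf undersides are at z = 0 and z = 359; with shelf thickness 25, the clear gap is 359 − 0 − 25 = 334 mm.


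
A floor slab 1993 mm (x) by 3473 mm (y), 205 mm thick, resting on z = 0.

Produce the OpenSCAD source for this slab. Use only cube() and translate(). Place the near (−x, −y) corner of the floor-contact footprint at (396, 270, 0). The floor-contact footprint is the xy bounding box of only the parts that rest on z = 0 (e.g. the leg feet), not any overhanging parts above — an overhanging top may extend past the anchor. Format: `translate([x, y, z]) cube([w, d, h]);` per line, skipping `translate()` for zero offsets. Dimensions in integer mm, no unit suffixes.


translate([396, 270, 0]) cube([1993, 3473, 205]);


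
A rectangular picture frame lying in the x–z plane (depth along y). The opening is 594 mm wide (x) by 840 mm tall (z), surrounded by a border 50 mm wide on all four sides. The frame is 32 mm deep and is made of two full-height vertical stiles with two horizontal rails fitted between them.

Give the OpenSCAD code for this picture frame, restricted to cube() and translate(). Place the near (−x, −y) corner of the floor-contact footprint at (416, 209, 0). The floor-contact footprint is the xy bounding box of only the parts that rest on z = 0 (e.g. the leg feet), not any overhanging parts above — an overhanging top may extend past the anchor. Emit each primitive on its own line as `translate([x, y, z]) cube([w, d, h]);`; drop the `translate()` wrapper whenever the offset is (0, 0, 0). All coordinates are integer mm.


translate([416, 209, 0]) cube([50, 32, 940]);
translate([1060, 209, 0]) cube([50, 32, 940]);
translate([466, 209, 0]) cube([594, 32, 50]);
translate([466, 209, 890]) cube([594, 32, 50]);


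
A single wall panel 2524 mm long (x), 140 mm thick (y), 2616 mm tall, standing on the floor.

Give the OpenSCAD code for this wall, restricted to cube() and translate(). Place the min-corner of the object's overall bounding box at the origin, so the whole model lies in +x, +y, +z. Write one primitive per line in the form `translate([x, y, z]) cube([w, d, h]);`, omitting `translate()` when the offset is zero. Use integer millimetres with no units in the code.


cube([2524, 140, 2616]);


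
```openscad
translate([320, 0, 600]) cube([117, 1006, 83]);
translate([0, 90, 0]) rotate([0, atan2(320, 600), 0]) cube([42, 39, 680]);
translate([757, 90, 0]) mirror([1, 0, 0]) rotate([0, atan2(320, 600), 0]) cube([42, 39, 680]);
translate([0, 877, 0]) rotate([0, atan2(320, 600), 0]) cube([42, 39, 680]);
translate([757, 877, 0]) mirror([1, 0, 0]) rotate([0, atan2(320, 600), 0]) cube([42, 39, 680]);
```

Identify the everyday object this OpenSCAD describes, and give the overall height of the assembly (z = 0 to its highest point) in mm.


A sawhorse. The overall height is 683 mm.

A beam across two mirrored pairs of raked legs — a sawhorse. The beam's underside is at z = 600 (matching the legs' vertical rise in atan2(320, 600)) and the beam is 83 mm tall, so its top is at 600 + 83 = 683 mm. The raked legs top out at the beam's underside, so that is the highest point.


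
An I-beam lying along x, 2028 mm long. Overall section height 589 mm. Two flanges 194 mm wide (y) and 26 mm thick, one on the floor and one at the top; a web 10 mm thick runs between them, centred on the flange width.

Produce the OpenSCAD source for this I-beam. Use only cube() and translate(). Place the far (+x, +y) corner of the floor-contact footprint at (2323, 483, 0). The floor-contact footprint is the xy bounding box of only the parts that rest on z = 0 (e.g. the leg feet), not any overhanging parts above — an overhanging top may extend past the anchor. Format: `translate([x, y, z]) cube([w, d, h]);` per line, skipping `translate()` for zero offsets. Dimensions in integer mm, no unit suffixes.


translate([295, 289, 0]) cube([2028, 194, 26]);
translate([295, 381, 26]) cube([2028, 10, 537]);
translate([295, 289, 563]) cube([2028, 194, 26]);


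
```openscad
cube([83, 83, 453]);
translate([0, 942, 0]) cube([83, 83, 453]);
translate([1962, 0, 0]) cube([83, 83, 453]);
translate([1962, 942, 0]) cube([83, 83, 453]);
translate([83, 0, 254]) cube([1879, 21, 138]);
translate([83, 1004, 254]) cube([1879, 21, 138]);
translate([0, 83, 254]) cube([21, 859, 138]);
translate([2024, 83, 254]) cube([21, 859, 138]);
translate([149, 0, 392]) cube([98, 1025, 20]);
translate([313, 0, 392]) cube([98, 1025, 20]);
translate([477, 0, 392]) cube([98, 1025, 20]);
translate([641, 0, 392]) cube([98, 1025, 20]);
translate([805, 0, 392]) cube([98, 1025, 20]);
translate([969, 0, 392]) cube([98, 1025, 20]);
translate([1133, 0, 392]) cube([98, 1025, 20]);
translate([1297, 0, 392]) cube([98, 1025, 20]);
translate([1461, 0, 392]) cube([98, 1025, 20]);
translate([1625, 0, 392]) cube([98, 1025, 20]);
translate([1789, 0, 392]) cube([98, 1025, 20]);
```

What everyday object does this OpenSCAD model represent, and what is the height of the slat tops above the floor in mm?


A bed frame. The slat-top height is 412 mm.

Four posts, four rails, and a row of slats — a bed frame. Slats sit on the rails at z = 254 + 138 = 392; with slat thickness 20, the top is 412 mm.


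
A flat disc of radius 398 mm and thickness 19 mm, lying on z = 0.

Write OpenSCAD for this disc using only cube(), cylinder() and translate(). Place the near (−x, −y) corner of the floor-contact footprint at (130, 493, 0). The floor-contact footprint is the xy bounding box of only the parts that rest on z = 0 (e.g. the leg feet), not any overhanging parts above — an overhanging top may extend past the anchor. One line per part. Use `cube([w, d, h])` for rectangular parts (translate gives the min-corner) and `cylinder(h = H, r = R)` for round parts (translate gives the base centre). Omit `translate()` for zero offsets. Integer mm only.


translate([528, 891, 0]) cylinder(h = 19, r = 398);


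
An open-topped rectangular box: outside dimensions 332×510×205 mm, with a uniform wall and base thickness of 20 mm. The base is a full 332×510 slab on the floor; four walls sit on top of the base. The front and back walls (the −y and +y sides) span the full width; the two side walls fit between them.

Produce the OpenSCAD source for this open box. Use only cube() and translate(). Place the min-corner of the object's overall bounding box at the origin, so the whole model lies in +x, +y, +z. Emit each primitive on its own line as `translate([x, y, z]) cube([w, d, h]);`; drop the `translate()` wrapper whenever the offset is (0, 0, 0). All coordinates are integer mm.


cube([332, 510, 20]);
translate([0, 0, 20]) cube([332, 20, 185]);
translate([0, 490, 20]) cube([332, 20, 185]);
translate([0, 20, 20]) cube([20, 470, 185]);
translate([312, 20, 20]) cube([20, 470, 185]);


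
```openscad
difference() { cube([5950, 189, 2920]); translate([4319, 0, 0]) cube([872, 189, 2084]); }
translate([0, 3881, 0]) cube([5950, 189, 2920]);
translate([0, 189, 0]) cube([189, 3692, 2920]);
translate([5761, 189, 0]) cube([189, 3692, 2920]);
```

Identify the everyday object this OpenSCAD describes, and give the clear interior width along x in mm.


A single room. The interior width is 5572 mm.

Four walls enclosing a rectangle with a door in the front wall — a room. Outside width 5950 minus two 189 mm walls gives 5572 mm.


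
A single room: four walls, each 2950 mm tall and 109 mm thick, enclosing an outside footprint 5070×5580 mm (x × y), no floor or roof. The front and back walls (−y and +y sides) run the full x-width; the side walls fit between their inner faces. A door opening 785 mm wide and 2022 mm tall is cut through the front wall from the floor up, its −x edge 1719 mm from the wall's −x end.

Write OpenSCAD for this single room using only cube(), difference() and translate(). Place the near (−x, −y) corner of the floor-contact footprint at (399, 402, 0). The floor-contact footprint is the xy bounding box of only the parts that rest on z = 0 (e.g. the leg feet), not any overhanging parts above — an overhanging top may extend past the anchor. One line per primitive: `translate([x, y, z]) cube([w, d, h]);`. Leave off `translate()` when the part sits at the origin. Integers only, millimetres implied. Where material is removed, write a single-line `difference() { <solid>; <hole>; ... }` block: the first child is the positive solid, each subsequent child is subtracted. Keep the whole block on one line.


difference() { translate([399, 402, 0]) cube([5070, 109, 2950]); translate([2118, 402, 0]) cube([785, 109, 2022]); }
translate([399, 5873, 0]) cube([5070, 109, 2950]);
translate([399, 511, 0]) cube([109, 5362, 2950]);
translate([5360, 511, 0]) cube([109, 5362, 2950]);


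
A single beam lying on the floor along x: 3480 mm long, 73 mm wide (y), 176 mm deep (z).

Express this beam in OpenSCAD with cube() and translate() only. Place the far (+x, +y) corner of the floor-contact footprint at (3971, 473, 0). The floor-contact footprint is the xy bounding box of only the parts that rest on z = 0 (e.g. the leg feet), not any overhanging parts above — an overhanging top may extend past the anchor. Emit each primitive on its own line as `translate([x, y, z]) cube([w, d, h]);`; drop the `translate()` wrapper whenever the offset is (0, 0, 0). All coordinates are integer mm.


translate([491, 400, 0]) cube([3480, 73, 176]);


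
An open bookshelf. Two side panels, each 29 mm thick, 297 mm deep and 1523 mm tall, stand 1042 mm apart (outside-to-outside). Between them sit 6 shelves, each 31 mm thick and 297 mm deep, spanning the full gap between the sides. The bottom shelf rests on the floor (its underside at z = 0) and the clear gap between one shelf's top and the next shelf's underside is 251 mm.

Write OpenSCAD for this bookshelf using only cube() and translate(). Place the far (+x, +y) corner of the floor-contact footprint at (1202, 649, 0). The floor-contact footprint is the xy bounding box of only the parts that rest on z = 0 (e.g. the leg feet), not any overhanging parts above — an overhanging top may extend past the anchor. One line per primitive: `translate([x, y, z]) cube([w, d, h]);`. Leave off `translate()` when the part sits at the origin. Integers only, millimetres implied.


translate([160, 352, 0]) cube([29, 297, 1523]);
translate([1173, 352, 0]) cube([29, 297, 1523]);
translate([189, 352, 0]) cube([984, 297, 31]);
translate([189, 352, 282]) cube([984, 297, 31]);
translate([189, 352, 564]) cube([984, 297, 31]);
translate([189, 352, 846]) cube([984, 297, 31]);
translate([189, 352, 1128]) cube([984, 297, 31]);
translate([189, 352, 1410]) cube([984, 297, 31]);


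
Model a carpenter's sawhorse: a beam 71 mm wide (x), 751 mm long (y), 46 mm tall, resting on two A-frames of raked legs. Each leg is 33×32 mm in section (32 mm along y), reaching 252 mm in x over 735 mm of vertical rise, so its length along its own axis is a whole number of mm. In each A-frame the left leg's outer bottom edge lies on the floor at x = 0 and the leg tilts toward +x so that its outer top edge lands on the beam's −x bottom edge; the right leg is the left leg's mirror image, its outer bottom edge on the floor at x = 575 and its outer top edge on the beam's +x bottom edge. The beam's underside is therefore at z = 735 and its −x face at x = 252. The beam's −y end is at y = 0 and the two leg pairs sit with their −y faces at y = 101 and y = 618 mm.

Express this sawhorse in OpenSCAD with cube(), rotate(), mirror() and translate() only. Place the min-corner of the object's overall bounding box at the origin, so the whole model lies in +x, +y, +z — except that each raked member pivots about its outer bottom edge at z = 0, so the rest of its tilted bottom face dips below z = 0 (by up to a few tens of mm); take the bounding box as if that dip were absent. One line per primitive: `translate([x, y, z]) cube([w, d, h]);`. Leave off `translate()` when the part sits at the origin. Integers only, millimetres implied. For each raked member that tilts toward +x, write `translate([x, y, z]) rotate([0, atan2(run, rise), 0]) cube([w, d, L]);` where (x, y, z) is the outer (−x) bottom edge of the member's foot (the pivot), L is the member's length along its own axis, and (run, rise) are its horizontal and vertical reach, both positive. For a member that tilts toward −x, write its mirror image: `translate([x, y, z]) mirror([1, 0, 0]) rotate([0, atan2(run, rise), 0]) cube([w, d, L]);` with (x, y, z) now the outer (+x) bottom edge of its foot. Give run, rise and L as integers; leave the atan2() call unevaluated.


translate([252, 0, 735]) cube([71, 751, 46]);
translate([0, 101, 0]) rotate([0, atan2(252, 735), 0]) cube([33, 32, 777]);
translate([575, 101, 0]) mirror([1, 0, 0]) rotate([0, atan2(252, 735), 0]) cube([33, 32, 777]);
translate([0, 618, 0]) rotate([0, atan2(252, 735), 0]) cube([33, 32, 777]);
translate([575, 618, 0]) mirror([1, 0, 0]) rotate([0, atan2(252, 735), 0]) cube([33, 32, 777]);


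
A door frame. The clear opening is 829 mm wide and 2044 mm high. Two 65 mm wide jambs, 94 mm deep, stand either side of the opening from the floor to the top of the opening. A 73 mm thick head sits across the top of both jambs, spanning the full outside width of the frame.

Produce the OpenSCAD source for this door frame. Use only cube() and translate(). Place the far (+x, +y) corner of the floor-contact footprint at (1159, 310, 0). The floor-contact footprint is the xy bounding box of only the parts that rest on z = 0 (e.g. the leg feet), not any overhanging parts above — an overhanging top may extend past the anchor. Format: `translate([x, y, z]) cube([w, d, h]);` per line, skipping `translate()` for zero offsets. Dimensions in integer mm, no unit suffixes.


translate([200, 216, 0]) cube([65, 94, 2044]);
translate([1094, 216, 0]) cube([65, 94, 2044]);
translate([200, 216, 2044]) cube([959, 94, 73]);


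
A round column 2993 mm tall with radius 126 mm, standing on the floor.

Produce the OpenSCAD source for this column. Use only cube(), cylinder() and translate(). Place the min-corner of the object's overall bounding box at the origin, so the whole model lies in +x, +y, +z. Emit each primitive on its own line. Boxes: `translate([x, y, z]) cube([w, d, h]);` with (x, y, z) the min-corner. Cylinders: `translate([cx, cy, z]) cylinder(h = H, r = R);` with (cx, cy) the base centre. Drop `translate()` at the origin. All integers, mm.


translate([126, 126, 0]) cylinder(h = 2993, r = 126);


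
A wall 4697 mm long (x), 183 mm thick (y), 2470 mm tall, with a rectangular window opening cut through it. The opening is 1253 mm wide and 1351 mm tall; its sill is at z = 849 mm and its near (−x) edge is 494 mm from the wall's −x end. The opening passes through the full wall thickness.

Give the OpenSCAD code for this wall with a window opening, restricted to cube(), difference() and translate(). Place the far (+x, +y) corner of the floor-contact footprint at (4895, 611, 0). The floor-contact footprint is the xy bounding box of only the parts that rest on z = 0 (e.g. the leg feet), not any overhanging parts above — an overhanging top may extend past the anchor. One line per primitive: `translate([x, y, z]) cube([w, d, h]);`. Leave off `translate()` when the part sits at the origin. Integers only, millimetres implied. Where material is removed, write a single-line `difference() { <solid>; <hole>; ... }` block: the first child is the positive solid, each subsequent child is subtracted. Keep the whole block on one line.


difference() { translate([198, 428, 0]) cube([4697, 183, 2470]); translate([692, 428, 849]) cube([1253, 183, 1351]); }


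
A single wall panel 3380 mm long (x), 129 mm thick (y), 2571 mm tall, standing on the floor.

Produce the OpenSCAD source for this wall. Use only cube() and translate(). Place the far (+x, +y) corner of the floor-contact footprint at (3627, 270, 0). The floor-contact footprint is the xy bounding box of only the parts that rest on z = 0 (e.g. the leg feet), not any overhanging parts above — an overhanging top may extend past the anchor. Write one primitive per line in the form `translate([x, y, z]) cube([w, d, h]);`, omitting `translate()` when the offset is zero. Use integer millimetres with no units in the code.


translate([247, 141, 0]) cube([3380, 129, 2571]);


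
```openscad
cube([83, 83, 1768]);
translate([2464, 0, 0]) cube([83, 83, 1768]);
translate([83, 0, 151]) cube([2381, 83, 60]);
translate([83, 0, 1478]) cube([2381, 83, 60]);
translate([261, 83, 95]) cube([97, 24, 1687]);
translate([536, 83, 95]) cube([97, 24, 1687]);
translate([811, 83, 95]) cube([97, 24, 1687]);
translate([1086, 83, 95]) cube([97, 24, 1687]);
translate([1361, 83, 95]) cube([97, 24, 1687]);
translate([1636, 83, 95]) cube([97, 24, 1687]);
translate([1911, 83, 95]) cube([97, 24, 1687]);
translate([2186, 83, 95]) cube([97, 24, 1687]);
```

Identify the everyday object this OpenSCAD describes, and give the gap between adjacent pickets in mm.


A fence section. The picket gap is 178 mm.

Two posts, two rails, 8 pickets — a fence section. Span 2381 mm holds 8 pickets of 97 mm with 9 equal gaps: ⌊(2381 − 8·97) / 9⌋ = 178 mm.


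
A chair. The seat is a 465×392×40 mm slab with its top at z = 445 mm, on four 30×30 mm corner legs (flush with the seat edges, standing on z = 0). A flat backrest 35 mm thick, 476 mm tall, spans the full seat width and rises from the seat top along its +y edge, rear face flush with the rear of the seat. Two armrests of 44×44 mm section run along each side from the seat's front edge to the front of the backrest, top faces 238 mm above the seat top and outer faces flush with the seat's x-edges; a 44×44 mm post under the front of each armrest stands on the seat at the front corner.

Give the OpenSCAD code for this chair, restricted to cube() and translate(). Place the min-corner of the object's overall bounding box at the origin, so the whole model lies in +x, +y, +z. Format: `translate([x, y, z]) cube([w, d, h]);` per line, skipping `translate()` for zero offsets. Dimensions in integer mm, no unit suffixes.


translate([0, 0, 405]) cube([465, 392, 40]);
cube([30, 30, 405]);
translate([435, 0, 0]) cube([30, 30, 405]);
translate([0, 362, 0]) cube([30, 30, 405]);
translate([435, 362, 0]) cube([30, 30, 405]);
translate([0, 357, 445]) cube([465, 35, 476]);
translate([0, 0, 639]) cube([44, 357, 44]);
translate([421, 0, 639]) cube([44, 357, 44]);
translate([0, 0, 445]) cube([44, 44, 194]);
translate([421, 0, 445]) cube([44, 44, 194]);


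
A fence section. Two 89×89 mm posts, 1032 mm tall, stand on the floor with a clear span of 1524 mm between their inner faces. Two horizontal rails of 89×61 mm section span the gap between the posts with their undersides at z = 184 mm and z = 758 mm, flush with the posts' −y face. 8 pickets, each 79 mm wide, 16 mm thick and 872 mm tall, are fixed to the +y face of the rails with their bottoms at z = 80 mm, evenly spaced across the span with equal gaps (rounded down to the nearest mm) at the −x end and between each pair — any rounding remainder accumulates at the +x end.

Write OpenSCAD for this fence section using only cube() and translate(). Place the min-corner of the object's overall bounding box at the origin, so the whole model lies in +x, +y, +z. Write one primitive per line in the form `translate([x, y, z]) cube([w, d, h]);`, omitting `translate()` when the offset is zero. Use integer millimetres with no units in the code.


cube([89, 89, 1032]);
translate([1613, 0, 0]) cube([89, 89, 1032]);
translate([89, 0, 184]) cube([1524, 89, 61]);
translate([89, 0, 758]) cube([1524, 89, 61]);
translate([188, 89, 80]) cube([79, 16, 872]);
translate([366, 89, 80]) cube([79, 16, 872]);
translate([544, 89, 80]) cube([79, 16, 872]);
translate([722, 89, 80]) cube([79, 16, 872]);
translate([900, 89, 80]) cube([79, 16, 872]);
translate([1078, 89, 80]) cube([79, 16, 872]);
translate([1256, 89, 80]) cube([79, 16, 872]);
translate([1434, 89, 80]) cube([79, 16, 872]);


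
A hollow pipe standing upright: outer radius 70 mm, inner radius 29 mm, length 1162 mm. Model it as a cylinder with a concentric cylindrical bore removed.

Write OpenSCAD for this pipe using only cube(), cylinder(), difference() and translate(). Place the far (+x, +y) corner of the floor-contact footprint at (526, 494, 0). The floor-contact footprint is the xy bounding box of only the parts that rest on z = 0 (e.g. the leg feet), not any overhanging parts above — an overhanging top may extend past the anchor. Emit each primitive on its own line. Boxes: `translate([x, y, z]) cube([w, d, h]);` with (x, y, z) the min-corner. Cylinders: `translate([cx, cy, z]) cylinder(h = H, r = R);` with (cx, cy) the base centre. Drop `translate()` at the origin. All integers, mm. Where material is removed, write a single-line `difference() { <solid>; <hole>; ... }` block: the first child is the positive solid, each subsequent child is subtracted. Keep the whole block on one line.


difference() { translate([456, 424, 0]) cylinder(h = 1162, r = 70); translate([456, 424, 0]) cylinder(h = 1162, r = 29); }


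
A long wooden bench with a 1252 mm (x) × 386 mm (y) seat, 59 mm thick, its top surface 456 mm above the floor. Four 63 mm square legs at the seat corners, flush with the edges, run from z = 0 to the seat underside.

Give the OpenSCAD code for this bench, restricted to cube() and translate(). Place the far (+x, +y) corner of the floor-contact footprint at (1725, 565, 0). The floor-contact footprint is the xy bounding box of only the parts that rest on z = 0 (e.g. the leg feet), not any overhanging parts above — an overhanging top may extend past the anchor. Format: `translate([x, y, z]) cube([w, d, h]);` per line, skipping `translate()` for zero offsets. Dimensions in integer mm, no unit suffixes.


translate([473, 179, 397]) cube([1252, 386, 59]);
translate([473, 179, 0]) cube([63, 63, 397]);
translate([473, 502, 0]) cube([63, 63, 397]);
translate([1662, 179, 0]) cube([63, 63, 397]);
translate([1662, 502, 0]) cube([63, 63, 397]);


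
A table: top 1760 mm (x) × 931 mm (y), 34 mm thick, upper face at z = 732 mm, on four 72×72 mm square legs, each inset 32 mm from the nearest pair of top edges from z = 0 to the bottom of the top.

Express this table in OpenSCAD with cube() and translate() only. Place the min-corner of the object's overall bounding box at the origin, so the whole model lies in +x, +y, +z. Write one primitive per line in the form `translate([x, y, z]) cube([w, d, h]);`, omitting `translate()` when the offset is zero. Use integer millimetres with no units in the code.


// leg_h = 732 - 34 = 698
translate([0, 0, 698]) cube([1760, 931, 34]);
translate([32, 32, 0]) cube([72, 72, 698]);
translate([1656, 32, 0]) cube([72, 72, 698]);
translate([32, 827, 0]) cube([72, 72, 698]);
translate([1656, 827, 0]) cube([72, 72, 698]);


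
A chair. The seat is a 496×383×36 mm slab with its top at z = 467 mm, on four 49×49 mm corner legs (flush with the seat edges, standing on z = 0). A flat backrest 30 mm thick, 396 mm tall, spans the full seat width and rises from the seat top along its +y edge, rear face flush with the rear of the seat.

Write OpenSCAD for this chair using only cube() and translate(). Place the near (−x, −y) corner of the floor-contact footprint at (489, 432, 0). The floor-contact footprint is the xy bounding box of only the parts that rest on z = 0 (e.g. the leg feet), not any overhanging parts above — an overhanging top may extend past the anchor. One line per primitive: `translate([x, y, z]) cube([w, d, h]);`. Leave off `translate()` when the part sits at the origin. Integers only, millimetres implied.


translate([489, 432, 431]) cube([496, 383, 36]);
translate([489, 432, 0]) cube([49, 49, 431]);
translate([936, 432, 0]) cube([49, 49, 431]);
translate([489, 766, 0]) cube([49, 49, 431]);
translate([936, 766, 0]) cube([49, 49, 431]);
translate([489, 785, 467]) cube([496, 30, 396]);


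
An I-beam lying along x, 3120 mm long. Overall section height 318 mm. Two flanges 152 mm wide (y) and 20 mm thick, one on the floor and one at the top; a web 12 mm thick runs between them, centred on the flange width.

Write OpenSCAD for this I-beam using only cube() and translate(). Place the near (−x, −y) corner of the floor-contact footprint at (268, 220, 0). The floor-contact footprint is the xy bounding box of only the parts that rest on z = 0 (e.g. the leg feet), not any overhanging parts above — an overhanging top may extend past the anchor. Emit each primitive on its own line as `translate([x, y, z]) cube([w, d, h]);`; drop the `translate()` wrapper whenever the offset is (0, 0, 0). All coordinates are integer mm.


translate([268, 220, 0]) cube([3120, 152, 20]);
translate([268, 290, 20]) cube([3120, 12, 278]);
translate([268, 220, 298]) cube([3120, 152, 20]);


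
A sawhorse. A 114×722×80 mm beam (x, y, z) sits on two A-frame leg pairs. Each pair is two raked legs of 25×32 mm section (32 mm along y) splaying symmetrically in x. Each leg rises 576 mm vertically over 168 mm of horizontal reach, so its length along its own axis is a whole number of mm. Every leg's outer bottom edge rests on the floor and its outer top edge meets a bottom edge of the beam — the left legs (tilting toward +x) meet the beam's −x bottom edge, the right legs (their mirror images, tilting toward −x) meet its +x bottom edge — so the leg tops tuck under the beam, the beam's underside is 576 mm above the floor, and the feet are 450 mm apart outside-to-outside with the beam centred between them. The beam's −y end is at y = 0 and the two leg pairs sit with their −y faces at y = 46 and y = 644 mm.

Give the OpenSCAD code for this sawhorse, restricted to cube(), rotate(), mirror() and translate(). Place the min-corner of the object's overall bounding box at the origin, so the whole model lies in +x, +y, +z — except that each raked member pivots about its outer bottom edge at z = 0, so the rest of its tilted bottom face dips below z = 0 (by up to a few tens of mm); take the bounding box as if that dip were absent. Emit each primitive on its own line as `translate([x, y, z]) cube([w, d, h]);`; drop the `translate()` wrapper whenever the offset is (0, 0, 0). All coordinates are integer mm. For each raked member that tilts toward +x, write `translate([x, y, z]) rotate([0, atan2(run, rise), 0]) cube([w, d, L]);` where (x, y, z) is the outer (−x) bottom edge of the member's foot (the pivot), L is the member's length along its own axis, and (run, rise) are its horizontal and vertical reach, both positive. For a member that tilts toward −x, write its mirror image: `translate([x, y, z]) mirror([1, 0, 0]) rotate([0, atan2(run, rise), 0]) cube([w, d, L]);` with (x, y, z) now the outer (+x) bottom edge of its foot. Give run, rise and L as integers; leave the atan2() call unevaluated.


translate([168, 0, 576]) cube([114, 722, 80]);
translate([0, 46, 0]) rotate([0, atan2(168, 576), 0]) cube([25, 32, 600]);
translate([450, 46, 0]) mirror([1, 0, 0]) rotate([0, atan2(168, 576), 0]) cube([25, 32, 600]);
translate([0, 644, 0]) rotate([0, atan2(168, 576), 0]) cube([25, 32, 600]);
translate([450, 644, 0]) mirror([1, 0, 0]) rotate([0, atan2(168, 576), 0]) cube([25, 32, 600]);


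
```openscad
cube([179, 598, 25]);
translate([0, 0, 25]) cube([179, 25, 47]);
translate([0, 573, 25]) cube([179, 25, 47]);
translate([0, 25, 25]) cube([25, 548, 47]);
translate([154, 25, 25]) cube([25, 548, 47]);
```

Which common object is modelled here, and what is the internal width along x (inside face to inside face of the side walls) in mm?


An open box. The internal width is 129 mm.

A 179×598 base slab with four walls standing on it — an open box. The base is 179 mm wide and the walls are 25 mm thick, so the internal width is 179 − 2 × 25 = 129 mm.


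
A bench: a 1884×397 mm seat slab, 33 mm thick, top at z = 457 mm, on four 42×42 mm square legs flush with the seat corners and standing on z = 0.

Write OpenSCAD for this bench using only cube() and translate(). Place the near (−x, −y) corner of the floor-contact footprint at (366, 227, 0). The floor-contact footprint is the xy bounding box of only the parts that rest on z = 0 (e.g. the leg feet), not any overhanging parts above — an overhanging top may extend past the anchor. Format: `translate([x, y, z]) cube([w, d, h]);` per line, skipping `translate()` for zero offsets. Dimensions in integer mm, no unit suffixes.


translate([366, 227, 424]) cube([1884, 397, 33]);
translate([366, 227, 0]) cube([42, 42, 424]);
translate([366, 582, 0]) cube([42, 42, 424]);
translate([2208, 227, 0]) cube([42, 42, 424]);
translate([2208, 582, 0]) cube([42, 42, 424]);
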